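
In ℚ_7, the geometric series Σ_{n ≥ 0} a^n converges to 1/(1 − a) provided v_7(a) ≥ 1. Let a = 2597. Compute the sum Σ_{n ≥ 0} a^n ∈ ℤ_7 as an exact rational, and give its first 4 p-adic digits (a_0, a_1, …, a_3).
Σ a^n = 1/(1 − a) = -1/2596;  first 4 digits = (1, 0, 4, 0)

v_7(a) = 2 ≥ 1, so the series converges in ℤ_7 to 1/(1 − a) = 1/(1 − 2597) = -1/2596. Expand this rational in ℤ_7: compute digits iteratively via d_i = x_i mod 7, x_{i+1} = (x_i − d_i)/7. The first 4 digits are (1, 0, 4, 0).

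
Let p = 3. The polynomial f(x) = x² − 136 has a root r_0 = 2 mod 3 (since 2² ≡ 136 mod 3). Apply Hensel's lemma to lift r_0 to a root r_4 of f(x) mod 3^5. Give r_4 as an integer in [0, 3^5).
r_4 = 53 (mod 243)

Hensel's recurrence: r_{i+1} = r_i − f(r_i)·(f′(r_i))^{-1} mod 3^{i+2}, with f′(x) = 2x. Iterate:
  r_0 = 2 (mod 3)
  r_1 = 8 (mod 9)
  r_2 = 26 (mod 27)
  r_3 = 53 (mod 81)
  r_4 = 53 (mod 243)
Final: r_4 = 53, and one checks f(r_4) ≡ 0 mod 3^5.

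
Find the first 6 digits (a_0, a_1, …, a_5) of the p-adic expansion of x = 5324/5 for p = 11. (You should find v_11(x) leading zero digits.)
(a_0, …, a_5) = (0, 0, 0, 3, 2, 2)

v_11(5324/5) = 3, so a_0 = ... = a_2 = 0. Factor out: x = 11^3 · u with u = 4/5 a unit in ℤ_11. Expand u iteratively via a_{v+i} = u_i mod 11, u_{i+1} = (u_i − a_{v+i})/11:
  u_0 = 4/5;  a_3 = 3;  u_1 = (u_0 − 3)/11 = -1/5
  u_1 = -1/5;  a_4 = 2;  u_2 = (u_1 − 2)/11 = -1/5
  u_2 = -1/5;  a_5 = 2;  u_3 = (u_2 − 2)/11 = -1/5
Digits: (0, 0, 0, 3, 2, 2).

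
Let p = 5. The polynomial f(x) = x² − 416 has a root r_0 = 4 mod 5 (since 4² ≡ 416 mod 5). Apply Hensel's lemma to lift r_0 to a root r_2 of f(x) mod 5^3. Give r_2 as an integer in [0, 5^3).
r_2 = 54 (mod 125)

Hensel's recurrence: r_{i+1} = r_i − f(r_i)·(f′(r_i))^{-1} mod 5^{i+2}, with f′(x) = 2x. Iterate:
  r_0 = 4 (mod 5)
  r_1 = 4 (mod 25)
  r_2 = 54 (mod 125)
Final: r_2 = 54, and one checks f(r_2) ≡ 0 mod 5^3.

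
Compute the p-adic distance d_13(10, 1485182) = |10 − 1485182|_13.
d_13(10, 1485182) = 1/371293

Step 1 — x − y = 10 − 1485182 = -1485172. Step 2 — v_13(-1485172) = 5 (factor: -1485172 = −(13^5 · 4); the sign does not affect v_p). Step 3 — |x − y|_13 = 13^{-5} = 1/371293.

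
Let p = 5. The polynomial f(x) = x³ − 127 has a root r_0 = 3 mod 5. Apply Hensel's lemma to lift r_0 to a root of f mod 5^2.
r_1 = 3 (mod 25)

Hensel: r_{i+1} = r_i − f(r_i)/f′(r_i) mod 5^{i+2}, where f′(x) = 3x². Iterate:
  r_0 = 3 (mod 5)
  r_1 = 3 (mod 25)
Final: r = 3 with f(r) ≡ 0 mod 5^2.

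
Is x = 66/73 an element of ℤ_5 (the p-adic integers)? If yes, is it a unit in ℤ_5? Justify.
x ∈ ℤ_5^× (unit); v_5(x) = 0

ℤ_5 = {x ∈ ℚ_5 : v_5(x) ≥ 0} and ℤ_5^× = {x ∈ ℤ_5 : v_5(x) = 0}. Here v_5(66/73) = v_5(num) − v_5(den) = 0; compare against these criteria.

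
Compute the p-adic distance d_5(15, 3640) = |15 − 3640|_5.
d_5(15, 3640) = 1/125

Step 1 — x − y = 15 − 3640 = -3625. Step 2 — v_5(-3625) = 3 (factor: -3625 = −(5^3 · 29); the sign does not affect v_p). Step 3 — |x − y|_5 = 5^{-3} = 1/125.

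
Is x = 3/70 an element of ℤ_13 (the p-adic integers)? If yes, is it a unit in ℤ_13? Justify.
x ∈ ℤ_13^× (unit); v_13(x) = 0

ℤ_13 = {x ∈ ℚ_13 : v_13(x) ≥ 0} and ℤ_13^× = {x ∈ ℤ_13 : v_13(x) = 0}. Here v_13(3/70) = v_13(num) − v_13(den) = 0; compare against these criteria.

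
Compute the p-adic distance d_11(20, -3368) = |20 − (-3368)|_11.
d_11(20, -3368) = 1/121

Step 1 — x − y = 20 − (-3368) = 3388. Step 2 — v_11(3388) = 2 (factor: 3388 = (11^2 · 28); the sign does not affect v_p). Step 3 — |x − y|_11 = 11^{-2} = 1/121.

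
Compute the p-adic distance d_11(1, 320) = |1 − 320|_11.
d_11(1, 320) = 1/11

Step 1 — x − y = 1 − 320 = -319. Step 2 — v_11(-319) = 1 (factor: -319 = −(11^1 · 29); the sign does not affect v_p). Step 3 — |x − y|_11 = 11^{-1} = 1/11.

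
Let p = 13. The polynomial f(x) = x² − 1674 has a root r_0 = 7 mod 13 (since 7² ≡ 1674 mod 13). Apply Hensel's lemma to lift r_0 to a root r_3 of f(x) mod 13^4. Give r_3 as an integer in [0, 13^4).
r_3 = 449 (mod 28561)

Hensel's recurrence: r_{i+1} = r_i − f(r_i)·(f′(r_i))^{-1} mod 13^{i+2}, with f′(x) = 2x. Iterate:
  r_0 = 7 (mod 13)
  r_1 = 111 (mod 169)
  r_2 = 449 (mod 2197)
  r_3 = 449 (mod 28561)
Final: r_3 = 449, and one checks f(r_3) ≡ 0 mod 13^4.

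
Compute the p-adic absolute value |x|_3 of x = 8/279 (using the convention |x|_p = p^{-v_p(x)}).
|8/279|_3 = 9

Step 1 — compute v_3(x) by factoring powers of 3 out of the numerator and denominator: v_3(8/279) = -2. Step 2 — apply |x|_p = p^{-v_p(x)} = 3^{2} = 9.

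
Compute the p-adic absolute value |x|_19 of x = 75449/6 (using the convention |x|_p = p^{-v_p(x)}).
|75449/6|_19 = 1/6859

Step 1 — compute v_19(x) by factoring powers of 19 out of the numerator and denominator: v_19(75449/6) = 3. Step 2 — apply |x|_p = p^{-v_p(x)} = 19^{-3} = 1/6859.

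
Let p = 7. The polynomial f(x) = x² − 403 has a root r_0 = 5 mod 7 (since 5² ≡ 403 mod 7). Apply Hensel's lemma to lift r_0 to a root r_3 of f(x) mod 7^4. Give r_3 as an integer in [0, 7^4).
r_3 = 1405 (mod 2401)

Hensel's recurrence: r_{i+1} = r_i − f(r_i)·(f′(r_i))^{-1} mod 7^{i+2}, with f′(x) = 2x. Iterate:
  r_0 = 5 (mod 7)
  r_1 = 33 (mod 49)
  r_2 = 33 (mod 343)
  r_3 = 1405 (mod 2401)
Final: r_3 = 1405, and one checks f(r_3) ≡ 0 mod 7^4.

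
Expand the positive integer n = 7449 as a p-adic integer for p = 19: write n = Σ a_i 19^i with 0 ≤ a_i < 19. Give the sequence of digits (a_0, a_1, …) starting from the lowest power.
(a_0, a_1, …) = (1, 12, 1, 1)

Repeated division by 19 gives the digits low-to-high: 7449 = 1 + 12·19^1 + 1·19^2 + 1·19^3. Digit sequence: (1, 12, 1, 1).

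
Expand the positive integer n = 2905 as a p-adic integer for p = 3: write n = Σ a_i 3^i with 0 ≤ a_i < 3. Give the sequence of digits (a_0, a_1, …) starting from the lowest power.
(a_0, a_1, …) = (1, 2, 1, 2, 2, 2, 0, 1)

Repeated division by 3 gives the digits low-to-high: 2905 = 1 + 2·3^1 + 1·3^2 + 2·3^3 + 2·3^4 + 2·3^5 + 1·3^7. Digit sequence: (1, 2, 1, 2, 2, 2, 0, 1).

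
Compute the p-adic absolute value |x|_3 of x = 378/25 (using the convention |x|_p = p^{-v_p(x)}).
|378/25|_3 = 1/27

Step 1 — compute v_3(x) by factoring powers of 3 out of the numerator and denominator: v_3(378/25) = 3. Step 2 — apply |x|_p = p^{-v_p(x)} = 3^{-3} = 1/27.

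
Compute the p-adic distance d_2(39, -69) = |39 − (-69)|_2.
d_2(39, -69) = 1/4

Step 1 — x − y = 39 − (-69) = 108. Step 2 — v_2(108) = 2 (factor: 108 = (2^2 · 27); the sign does not affect v_p). Step 3 — |x − y|_2 = 2^{-2} = 1/4.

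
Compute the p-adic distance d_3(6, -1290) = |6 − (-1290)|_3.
d_3(6, -1290) = 1/81

Step 1 — x − y = 6 − (-1290) = 1296. Step 2 — v_3(1296) = 4 (factor: 1296 = (3^4 · 16); the sign does not affect v_p). Step 3 — |x − y|_3 = 3^{-4} = 1/81.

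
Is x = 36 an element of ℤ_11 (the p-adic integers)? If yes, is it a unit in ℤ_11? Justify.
x ∈ ℤ_11^× (unit); v_11(x) = 0

ℤ_11 = {x ∈ ℚ_11 : v_11(x) ≥ 0} and ℤ_11^× = {x ∈ ℤ_11 : v_11(x) = 0}. Here v_11(36) = v_11(num) − v_11(den) = 0; compare against these criteria.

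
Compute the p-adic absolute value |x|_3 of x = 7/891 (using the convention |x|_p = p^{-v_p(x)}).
|7/891|_3 = 81

Step 1 — compute v_3(x) by factoring powers of 3 out of the numerator and denominator: v_3(7/891) = -4. Step 2 — apply |x|_p = p^{-v_p(x)} = 3^{4} = 81.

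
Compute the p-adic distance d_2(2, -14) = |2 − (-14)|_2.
d_2(2, -14) = 1/16

Step 1 — x − y = 2 − (-14) = 16. Step 2 — v_2(16) = 4 (factor: 16 = (2^4 · 1); the sign does not affect v_p). Step 3 — |x − y|_2 = 2^{-4} = 1/16.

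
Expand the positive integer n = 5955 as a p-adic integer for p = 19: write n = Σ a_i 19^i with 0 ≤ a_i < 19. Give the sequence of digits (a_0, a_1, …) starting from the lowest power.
(a_0, a_1, …) = (8, 9, 16)

Repeated division by 19 gives the digits low-to-high: 5955 = 8 + 9·19^1 + 16·19^2. Digit sequence: (8, 9, 16).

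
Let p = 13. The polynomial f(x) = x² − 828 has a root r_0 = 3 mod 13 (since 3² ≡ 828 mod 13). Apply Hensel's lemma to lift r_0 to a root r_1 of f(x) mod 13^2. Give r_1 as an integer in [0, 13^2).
r_1 = 55 (mod 169)

Hensel's recurrence: r_{i+1} = r_i − f(r_i)·(f′(r_i))^{-1} mod 13^{i+2}, with f′(x) = 2x. Iterate:
  r_0 = 3 (mod 13)
  r_1 = 55 (mod 169)
Final: r_1 = 55, and one checks f(r_1) ≡ 0 mod 13^2.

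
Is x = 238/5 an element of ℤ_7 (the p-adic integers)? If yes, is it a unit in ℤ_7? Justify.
x ∈ ℤ_7 but not a unit; v_7(x) = 1 > 0

ℤ_7 = {x ∈ ℚ_7 : v_7(x) ≥ 0} and ℤ_7^× = {x ∈ ℤ_7 : v_7(x) = 0}. Here v_7(238/5) = v_7(num) − v_7(den) = 1; compare against these criteria.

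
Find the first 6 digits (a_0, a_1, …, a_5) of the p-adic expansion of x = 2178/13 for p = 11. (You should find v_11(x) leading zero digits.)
(a_0, …, a_5) = (0, 0, 9, 1, 10, 5)

v_11(2178/13) = 2, so a_0 = ... = a_1 = 0. Factor out: x = 11^2 · u with u = 18/13 a unit in ℤ_11. Expand u iteratively via a_{v+i} = u_i mod 11, u_{i+1} = (u_i − a_{v+i})/11:
  u_0 = 18/13;  a_2 = 9;  u_1 = (u_0 − 9)/11 = -9/13
  u_1 = -9/13;  a_3 = 1;  u_2 = (u_1 − 1)/11 = -2/13
  u_2 = -2/13;  a_4 = 10;  u_3 = (u_2 − 10)/11 = -12/13
  u_3 = -12/13;  a_5 = 5;  u_4 = (u_3 − 5)/11 = -7/13
Digits: (0, 0, 9, 1, 10, 5).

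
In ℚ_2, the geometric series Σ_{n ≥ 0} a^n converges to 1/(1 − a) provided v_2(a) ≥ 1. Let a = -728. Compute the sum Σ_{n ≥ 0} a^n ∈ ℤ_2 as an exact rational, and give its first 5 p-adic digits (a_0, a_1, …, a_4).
Σ a^n = 1/(1 − a) = 1/729;  first 5 digits = (1, 0, 0, 1, 0)

v_2(a) = 3 ≥ 1, so the series converges in ℤ_2 to 1/(1 − a) = 1/(1 − (-728)) = 1/729. Expand this rational in ℤ_2: compute digits iteratively via d_i = x_i mod 2, x_{i+1} = (x_i − d_i)/2. The first 5 digits are (1, 0, 0, 1, 0).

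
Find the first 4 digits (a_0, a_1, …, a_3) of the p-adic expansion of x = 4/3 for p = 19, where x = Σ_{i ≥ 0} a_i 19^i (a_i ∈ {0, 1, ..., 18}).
(a_0, …, a_3) = (14, 12, 12, 12)

v_19(4/3) = 0 (numerator and denominator both coprime to 19), so x ∈ ℤ_19^×. Compute digits iteratively via a_i = x_i mod 19, x_{i+1} = (x_i − a_i)/19, with x_0 = x:
  x_0 = 4/3;  a_0 = 14;  x_1 = (x_0 − 14)/19 = -2/3
  x_1 = -2/3;  a_1 = 12;  x_2 = (x_1 − 12)/19 = -2/3
  x_2 = -2/3;  a_2 = 12;  x_3 = (x_2 − 12)/19 = -2/3
  x_3 = -2/3;  a_3 = 12;  x_4 = (x_3 − 12)/19 = -2/3
Digits: (14, 12, 12, 12).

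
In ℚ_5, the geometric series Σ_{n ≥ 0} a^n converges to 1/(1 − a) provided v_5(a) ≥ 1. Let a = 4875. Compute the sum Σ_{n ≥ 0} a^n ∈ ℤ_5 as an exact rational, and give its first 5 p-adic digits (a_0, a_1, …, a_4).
Σ a^n = 1/(1 − a) = -1/4874;  first 5 digits = (1, 0, 0, 4, 2)

v_5(a) = 3 ≥ 1, so the series converges in ℤ_5 to 1/(1 − a) = 1/(1 − 4875) = -1/4874. Expand this rational in ℤ_5: compute digits iteratively via d_i = x_i mod 5, x_{i+1} = (x_i − d_i)/5. The first 5 digits are (1, 0, 0, 4, 2).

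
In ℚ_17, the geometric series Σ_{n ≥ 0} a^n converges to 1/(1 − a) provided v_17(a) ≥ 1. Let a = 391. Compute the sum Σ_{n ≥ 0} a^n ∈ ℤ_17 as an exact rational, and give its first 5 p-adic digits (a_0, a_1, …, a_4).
Σ a^n = 1/(1 − a) = -1/390;  first 5 digits = (1, 6, 3, 9, 7)

v_17(a) = 1 ≥ 1, so the series converges in ℤ_17 to 1/(1 − a) = 1/(1 − 391) = -1/390. Expand this rational in ℤ_17: compute digits iteratively via d_i = x_i mod 17, x_{i+1} = (x_i − d_i)/17. The first 5 digits are (1, 6, 3, 9, 7).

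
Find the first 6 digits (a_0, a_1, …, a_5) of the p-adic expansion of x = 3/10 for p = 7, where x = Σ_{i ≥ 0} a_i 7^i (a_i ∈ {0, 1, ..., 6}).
(a_0, …, a_5) = (1, 2, 6, 4, 0, 2)

v_7(3/10) = 0 (numerator and denominator both coprime to 7), so x ∈ ℤ_7^×. Compute digits iteratively via a_i = x_i mod 7, x_{i+1} = (x_i − a_i)/7, with x_0 = x:
  x_0 = 3/10;  a_0 = 1;  x_1 = (x_0 − 1)/7 = -1/10
  x_1 = -1/10;  a_1 = 2;  x_2 = (x_1 − 2)/7 = -3/10
  x_2 = -3/10;  a_2 = 6;  x_3 = (x_2 − 6)/7 = -9/10
  x_3 = -9/10;  a_3 = 4;  x_4 = (x_3 − 4)/7 = -7/10
  x_4 = -7/10;  a_4 = 0;  x_5 = (x_4 − 0)/7 = -1/10
  x_5 = -1/10;  a_5 = 2;  x_6 = (x_5 − 2)/7 = -3/10
Digits: (1, 2, 6, 4, 0, 2).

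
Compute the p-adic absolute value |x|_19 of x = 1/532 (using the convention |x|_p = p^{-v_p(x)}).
|1/532|_19 = 19

Step 1 — compute v_19(x) by factoring powers of 19 out of the numerator and denominator: v_19(1/532) = -1. Step 2 — apply |x|_p = p^{-v_p(x)} = 19^{1} = 19.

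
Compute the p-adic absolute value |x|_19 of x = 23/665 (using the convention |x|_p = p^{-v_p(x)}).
|23/665|_19 = 19

Step 1 — compute v_19(x) by factoring powers of 19 out of the numerator and denominator: v_19(23/665) = -1. Step 2 — apply |x|_p = p^{-v_p(x)} = 19^{1} = 19.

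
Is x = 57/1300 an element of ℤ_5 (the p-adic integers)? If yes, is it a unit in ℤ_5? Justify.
x ∉ ℤ_5 (v_5(x) = -2 < 0)

ℤ_5 = {x ∈ ℚ_5 : v_5(x) ≥ 0} and ℤ_5^× = {x ∈ ℤ_5 : v_5(x) = 0}. Here v_5(57/1300) = v_5(num) − v_5(den) = -2; compare against these criteria.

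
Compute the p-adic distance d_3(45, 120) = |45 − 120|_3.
d_3(45, 120) = 1/3

Step 1 — x − y = 45 − 120 = -75. Step 2 — v_3(-75) = 1 (factor: -75 = −(3^1 · 25); the sign does not affect v_p). Step 3 — |x − y|_3 = 3^{-1} = 1/3.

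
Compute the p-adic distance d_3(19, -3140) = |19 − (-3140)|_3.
d_3(19, -3140) = 1/243

Step 1 — x − y = 19 − (-3140) = 3159. Step 2 — v_3(3159) = 5 (factor: 3159 = (3^5 · 13); the sign does not affect v_p). Step 3 — |x − y|_3 = 3^{-5} = 1/243.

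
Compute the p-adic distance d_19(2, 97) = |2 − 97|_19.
d_19(2, 97) = 1/19

Step 1 — x − y = 2 − 97 = -95. Step 2 — v_19(-95) = 1 (factor: -95 = −(19^1 · 5); the sign does not affect v_p). Step 3 — |x − y|_19 = 19^{-1} = 1/19.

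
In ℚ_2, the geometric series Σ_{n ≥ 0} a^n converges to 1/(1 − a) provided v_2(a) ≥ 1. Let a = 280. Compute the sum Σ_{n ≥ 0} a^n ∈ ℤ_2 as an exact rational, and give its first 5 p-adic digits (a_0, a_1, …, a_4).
Σ a^n = 1/(1 − a) = -1/279;  first 5 digits = (1, 0, 0, 1, 1)

v_2(a) = 3 ≥ 1, so the series converges in ℤ_2 to 1/(1 − a) = 1/(1 − 280) = -1/279. Expand this rational in ℤ_2: compute digits iteratively via d_i = x_i mod 2, x_{i+1} = (x_i − d_i)/2. The first 5 digits are (1, 0, 0, 1, 1).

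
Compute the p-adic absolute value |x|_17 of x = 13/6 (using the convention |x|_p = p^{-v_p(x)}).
|13/6|_17 = 1

Step 1 — compute v_17(x) by factoring powers of 17 out of the numerator and denominator: v_17(13/6) = 0. Step 2 — apply |x|_p = p^{-v_p(x)} = 17^{0} = 1.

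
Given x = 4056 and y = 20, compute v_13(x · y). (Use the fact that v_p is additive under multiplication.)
v_13(81120) = 2

v_p(x) = 2 (factor: 4056 = 13^2 · 24); v_p(y) = 0 (factor: 20 = 13^0 · 20). Additivity: v_p(xy) = v_p(x) + v_p(y) = 2 + 0 = 2. (Direct check: xy = 81120 = 13^2 · (480).)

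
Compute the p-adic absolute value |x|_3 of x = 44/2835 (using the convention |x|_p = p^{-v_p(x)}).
|44/2835|_3 = 81

Step 1 — compute v_3(x) by factoring powers of 3 out of the numerator and denominator: v_3(44/2835) = -4. Step 2 — apply |x|_p = p^{-v_p(x)} = 3^{4} = 81.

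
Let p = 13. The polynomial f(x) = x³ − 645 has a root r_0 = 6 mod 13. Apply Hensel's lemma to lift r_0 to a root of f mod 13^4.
r_3 = 17309 (mod 28561)

Hensel: r_{i+1} = r_i − f(r_i)/f′(r_i) mod 13^{i+2}, where f′(x) = 3x². Iterate:
  r_0 = 6 (mod 13)
  r_1 = 71 (mod 169)
  r_2 = 1930 (mod 2197)
  r_3 = 17309 (mod 28561)
Final: r = 17309 with f(r) ≡ 0 mod 13^4.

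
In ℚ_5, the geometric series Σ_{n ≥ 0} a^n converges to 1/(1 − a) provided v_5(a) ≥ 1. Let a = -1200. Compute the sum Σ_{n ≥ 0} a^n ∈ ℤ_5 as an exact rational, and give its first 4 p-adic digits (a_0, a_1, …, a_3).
Σ a^n = 1/(1 − a) = 1/1201;  first 4 digits = (1, 0, 2, 0)

v_5(a) = 2 ≥ 1, so the series converges in ℤ_5 to 1/(1 − a) = 1/(1 − (-1200)) = 1/1201. Expand this rational in ℤ_5: compute digits iteratively via d_i = x_i mod 5, x_{i+1} = (x_i − d_i)/5. The first 4 digits are (1, 0, 2, 0).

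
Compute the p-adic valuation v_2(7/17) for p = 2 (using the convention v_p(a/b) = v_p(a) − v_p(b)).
v_2(7/17) = 0

Factor powers of 2 from the numerator and denominator of the reduced fraction: 7 = 2^0 · 7 and 17 = 2^0 · 17. Apply v_p(a/b) = v_p(a) − v_p(b): v_2(7/17) = 0 − 0 = 0.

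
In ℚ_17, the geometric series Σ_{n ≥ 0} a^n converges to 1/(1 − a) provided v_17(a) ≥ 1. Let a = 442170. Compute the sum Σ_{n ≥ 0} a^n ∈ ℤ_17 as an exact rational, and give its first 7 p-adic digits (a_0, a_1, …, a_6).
Σ a^n = 1/(1 − a) = -1/442169;  first 7 digits = (1, 0, 0, 5, 5, 0, 8)

v_17(a) = 3 ≥ 1, so the series converges in ℤ_17 to 1/(1 − a) = 1/(1 − 442170) = -1/442169. Expand this rational in ℤ_17: compute digits iteratively via d_i = x_i mod 17, x_{i+1} = (x_i − d_i)/17. The first 7 digits are (1, 0, 0, 5, 5, 0, 8).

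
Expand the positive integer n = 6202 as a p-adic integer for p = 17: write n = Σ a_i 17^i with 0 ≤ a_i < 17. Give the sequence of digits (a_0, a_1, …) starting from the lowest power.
(a_0, a_1, …) = (14, 7, 4, 1)

Repeated division by 17 gives the digits low-to-high: 6202 = 14 + 7·17^1 + 4·17^2 + 1·17^3. Digit sequence: (14, 7, 4, 1).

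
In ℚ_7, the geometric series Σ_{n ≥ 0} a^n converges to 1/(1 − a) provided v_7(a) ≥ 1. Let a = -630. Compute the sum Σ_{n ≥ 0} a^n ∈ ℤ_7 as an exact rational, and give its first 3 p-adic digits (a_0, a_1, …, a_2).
Σ a^n = 1/(1 − a) = 1/631;  first 3 digits = (1, 1, 2)

v_7(a) = 1 ≥ 1, so the series converges in ℤ_7 to 1/(1 − a) = 1/(1 − (-630)) = 1/631. Expand this rational in ℤ_7: compute digits iteratively via d_i = x_i mod 7, x_{i+1} = (x_i − d_i)/7. The first 3 digits are (1, 1, 2).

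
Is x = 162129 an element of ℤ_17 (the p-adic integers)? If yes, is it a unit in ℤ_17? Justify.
x ∈ ℤ_17 but not a unit; v_17(x) = 3 > 0

ℤ_17 = {x ∈ ℚ_17 : v_17(x) ≥ 0} and ℤ_17^× = {x ∈ ℤ_17 : v_17(x) = 0}. Here v_17(162129) = v_17(num) − v_17(den) = 3; compare against these criteria.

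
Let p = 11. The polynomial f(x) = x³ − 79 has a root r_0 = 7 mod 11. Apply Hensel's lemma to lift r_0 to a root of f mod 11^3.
r_2 = 62 (mod 1331)

Hensel: r_{i+1} = r_i − f(r_i)/f′(r_i) mod 11^{i+2}, where f′(x) = 3x². Iterate:
  r_0 = 7 (mod 11)
  r_1 = 62 (mod 121)
  r_2 = 62 (mod 1331)
Final: r = 62 with f(r) ≡ 0 mod 11^3.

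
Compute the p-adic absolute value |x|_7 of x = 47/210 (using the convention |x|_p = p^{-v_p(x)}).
|47/210|_7 = 7

Step 1 — compute v_7(x) by factoring powers of 7 out of the numerator and denominator: v_7(47/210) = -1. Step 2 — apply |x|_p = p^{-v_p(x)} = 7^{1} = 7.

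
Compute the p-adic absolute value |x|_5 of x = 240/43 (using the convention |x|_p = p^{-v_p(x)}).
|240/43|_5 = 1/5

Step 1 — compute v_5(x) by factoring powers of 5 out of the numerator and denominator: v_5(240/43) = 1. Step 2 — apply |x|_p = p^{-v_p(x)} = 5^{-1} = 1/5.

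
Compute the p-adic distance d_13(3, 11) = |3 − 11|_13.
d_13(3, 11) = 1

Step 1 — x − y = 3 − 11 = -8. Step 2 — v_13(-8) = 0 (factor: -8 = −(13^0 · 8); the sign does not affect v_p). Step 3 — |x − y|_13 = 13^{0} = 1.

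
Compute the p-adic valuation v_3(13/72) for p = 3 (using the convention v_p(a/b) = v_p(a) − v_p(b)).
v_3(13/72) = -2

Factor powers of 3 from the numerator and denominator of the reduced fraction: 13 = 3^0 · 13 and 72 = 3^2 · 8. Apply v_p(a/b) = v_p(a) − v_p(b): v_3(13/72) = 0 − 2 = -2.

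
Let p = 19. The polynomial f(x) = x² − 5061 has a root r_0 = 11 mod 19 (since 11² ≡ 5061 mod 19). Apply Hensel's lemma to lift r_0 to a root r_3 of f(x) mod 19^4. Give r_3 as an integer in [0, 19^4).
r_3 = 28853 (mod 130321)

Hensel's recurrence: r_{i+1} = r_i − f(r_i)·(f′(r_i))^{-1} mod 19^{i+2}, with f′(x) = 2x. Iterate:
  r_0 = 11 (mod 19)
  r_1 = 334 (mod 361)
  r_2 = 1417 (mod 6859)
  r_3 = 28853 (mod 130321)
Final: r_3 = 28853, and one checks f(r_3) ≡ 0 mod 19^4.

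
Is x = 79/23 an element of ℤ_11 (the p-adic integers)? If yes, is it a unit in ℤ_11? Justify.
x ∈ ℤ_11^× (unit); v_11(x) = 0

ℤ_11 = {x ∈ ℚ_11 : v_11(x) ≥ 0} and ℤ_11^× = {x ∈ ℤ_11 : v_11(x) = 0}. Here v_11(79/23) = v_11(num) − v_11(den) = 0; compare against these criteria.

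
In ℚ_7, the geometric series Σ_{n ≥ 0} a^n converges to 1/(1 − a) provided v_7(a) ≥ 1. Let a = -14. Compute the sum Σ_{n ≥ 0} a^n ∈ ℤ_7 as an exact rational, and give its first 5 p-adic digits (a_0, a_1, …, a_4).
Σ a^n = 1/(1 − a) = 1/15;  first 5 digits = (1, 5, 3, 6, 0)

v_7(a) = 1 ≥ 1, so the series converges in ℤ_7 to 1/(1 − a) = 1/(1 − (-14)) = 1/15. Expand this rational in ℤ_7: compute digits iteratively via d_i = x_i mod 7, x_{i+1} = (x_i − d_i)/7. The first 5 digits are (1, 5, 3, 6, 0).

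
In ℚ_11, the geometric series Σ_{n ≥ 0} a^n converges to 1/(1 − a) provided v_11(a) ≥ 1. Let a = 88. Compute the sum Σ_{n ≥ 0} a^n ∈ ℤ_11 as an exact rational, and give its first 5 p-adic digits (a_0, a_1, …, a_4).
Σ a^n = 1/(1 − a) = -1/87;  first 5 digits = (1, 8, 9, 0, 7)

v_11(a) = 1 ≥ 1, so the series converges in ℤ_11 to 1/(1 − a) = 1/(1 − 88) = -1/87. Expand this rational in ℤ_11: compute digits iteratively via d_i = x_i mod 11, x_{i+1} = (x_i − d_i)/11. The first 5 digits are (1, 8, 9, 0, 7).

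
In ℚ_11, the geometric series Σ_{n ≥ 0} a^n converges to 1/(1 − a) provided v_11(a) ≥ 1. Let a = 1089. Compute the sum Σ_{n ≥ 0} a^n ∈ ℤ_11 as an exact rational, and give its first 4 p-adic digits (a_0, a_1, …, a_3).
Σ a^n = 1/(1 − a) = -1/1088;  first 4 digits = (1, 0, 9, 0)

v_11(a) = 2 ≥ 1, so the series converges in ℤ_11 to 1/(1 − a) = 1/(1 − 1089) = -1/1088. Expand this rational in ℤ_11: compute digits iteratively via d_i = x_i mod 11, x_{i+1} = (x_i − d_i)/11. The first 4 digits are (1, 0, 9, 0).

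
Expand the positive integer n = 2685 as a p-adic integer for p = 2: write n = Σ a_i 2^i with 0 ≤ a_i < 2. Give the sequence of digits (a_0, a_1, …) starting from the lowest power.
(a_0, a_1, …) = (1, 0, 1, 1, 1, 1, 1, 0, 0, 1, 0, 1)

Repeated division by 2 gives the digits low-to-high: 2685 = 1 + 1·2^2 + 1·2^3 + 1·2^4 + 1·2^5 + 1·2^6 + 1·2^9 + 1·2^11. Digit sequence: (1, 0, 1, 1, 1, 1, 1, 0, 0, 1, 0, 1).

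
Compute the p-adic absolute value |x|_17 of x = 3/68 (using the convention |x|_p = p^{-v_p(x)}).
|3/68|_17 = 17

Step 1 — compute v_17(x) by factoring powers of 17 out of the numerator and denominator: v_17(3/68) = -1. Step 2 — apply |x|_p = p^{-v_p(x)} = 17^{1} = 17.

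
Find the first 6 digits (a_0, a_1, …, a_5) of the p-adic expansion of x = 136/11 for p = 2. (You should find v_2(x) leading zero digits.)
(a_0, …, a_5) = (0, 0, 0, 1, 1, 0)

v_2(136/11) = 3, so a_0 = ... = a_2 = 0. Factor out: x = 2^3 · u with u = 17/11 a unit in ℤ_2. Expand u iteratively via a_{v+i} = u_i mod 2, u_{i+1} = (u_i − a_{v+i})/2:
  u_0 = 17/11;  a_3 = 1;  u_1 = (u_0 − 1)/2 = 3/11
  u_1 = 3/11;  a_4 = 1;  u_2 = (u_1 − 1)/2 = -4/11
  u_2 = -4/11;  a_5 = 0;  u_3 = (u_2 − 0)/2 = -2/11
Digits: (0, 0, 0, 1, 1, 0).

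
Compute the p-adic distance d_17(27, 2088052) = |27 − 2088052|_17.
d_17(27, 2088052) = 1/83521

Step 1 — x − y = 27 − 2088052 = -2088025. Step 2 — v_17(-2088025) = 4 (factor: -2088025 = −(17^4 · 25); the sign does not affect v_p). Step 3 — |x − y|_17 = 17^{-4} = 1/83521.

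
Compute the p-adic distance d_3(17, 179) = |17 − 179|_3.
d_3(17, 179) = 1/81

Step 1 — x − y = 17 − 179 = -162. Step 2 — v_3(-162) = 4 (factor: -162 = −(3^4 · 2); the sign does not affect v_p). Step 3 — |x − y|_3 = 3^{-4} = 1/81.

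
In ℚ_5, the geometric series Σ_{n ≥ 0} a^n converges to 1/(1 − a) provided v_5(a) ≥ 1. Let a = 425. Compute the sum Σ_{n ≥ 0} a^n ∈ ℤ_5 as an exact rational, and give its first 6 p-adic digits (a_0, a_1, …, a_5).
Σ a^n = 1/(1 − a) = -1/424;  first 6 digits = (1, 0, 2, 3, 4, 2)

v_5(a) = 2 ≥ 1, so the series converges in ℤ_5 to 1/(1 − a) = 1/(1 − 425) = -1/424. Expand this rational in ℤ_5: compute digits iteratively via d_i = x_i mod 5, x_{i+1} = (x_i − d_i)/5. The first 6 digits are (1, 0, 2, 3, 4, 2).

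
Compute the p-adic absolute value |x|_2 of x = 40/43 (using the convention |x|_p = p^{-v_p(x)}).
|40/43|_2 = 1/8

Step 1 — compute v_2(x) by factoring powers of 2 out of the numerator and denominator: v_2(40/43) = 3. Step 2 — apply |x|_p = p^{-v_p(x)} = 2^{-3} = 1/8.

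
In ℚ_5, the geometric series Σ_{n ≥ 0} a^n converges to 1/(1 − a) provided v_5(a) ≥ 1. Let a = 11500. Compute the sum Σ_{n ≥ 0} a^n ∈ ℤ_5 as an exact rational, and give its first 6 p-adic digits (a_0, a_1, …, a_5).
Σ a^n = 1/(1 − a) = -1/11499;  first 6 digits = (1, 0, 0, 2, 3, 3)

v_5(a) = 3 ≥ 1, so the series converges in ℤ_5 to 1/(1 − a) = 1/(1 − 11500) = -1/11499. Expand this rational in ℤ_5: compute digits iteratively via d_i = x_i mod 5, x_{i+1} = (x_i − d_i)/5. The first 6 digits are (1, 0, 0, 2, 3, 3).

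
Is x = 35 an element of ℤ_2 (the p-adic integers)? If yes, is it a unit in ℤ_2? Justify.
x ∈ ℤ_2^× (unit); v_2(x) = 0

ℤ_2 = {x ∈ ℚ_2 : v_2(x) ≥ 0} and ℤ_2^× = {x ∈ ℤ_2 : v_2(x) = 0}. Here v_2(35) = v_2(num) − v_2(den) = 0; compare against these criteria.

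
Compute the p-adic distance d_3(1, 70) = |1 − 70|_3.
d_3(1, 70) = 1/3

Step 1 — x − y = 1 − 70 = -69. Step 2 — v_3(-69) = 1 (factor: -69 = −(3^1 · 23); the sign does not affect v_p). Step 3 — |x − y|_3 = 3^{-1} = 1/3.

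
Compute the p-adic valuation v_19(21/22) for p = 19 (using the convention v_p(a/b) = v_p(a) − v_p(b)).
v_19(21/22) = 0

Factor powers of 19 from the numerator and denominator of the reduced fraction: 21 = 19^0 · 21 and 22 = 19^0 · 22. Apply v_p(a/b) = v_p(a) − v_p(b): v_19(21/22) = 0 − 0 = 0.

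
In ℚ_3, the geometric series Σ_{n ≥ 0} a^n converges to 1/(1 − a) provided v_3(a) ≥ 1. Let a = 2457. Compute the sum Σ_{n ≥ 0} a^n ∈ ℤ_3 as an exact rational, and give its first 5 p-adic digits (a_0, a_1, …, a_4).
Σ a^n = 1/(1 − a) = -1/2456;  first 5 digits = (1, 0, 0, 1, 0)

v_3(a) = 3 ≥ 1, so the series converges in ℤ_3 to 1/(1 − a) = 1/(1 − 2457) = -1/2456. Expand this rational in ℤ_3: compute digits iteratively via d_i = x_i mod 3, x_{i+1} = (x_i − d_i)/3. The first 5 digits are (1, 0, 0, 1, 0).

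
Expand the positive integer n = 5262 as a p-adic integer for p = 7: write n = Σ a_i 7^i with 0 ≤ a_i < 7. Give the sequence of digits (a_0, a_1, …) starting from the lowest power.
(a_0, a_1, …) = (5, 2, 2, 1, 2)

Repeated division by 7 gives the digits low-to-high: 5262 = 5 + 2·7^1 + 2·7^2 + 1·7^3 + 2·7^4. Digit sequence: (5, 2, 2, 1, 2).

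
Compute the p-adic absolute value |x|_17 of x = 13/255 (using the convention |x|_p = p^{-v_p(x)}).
|13/255|_17 = 17

Step 1 — compute v_17(x) by factoring powers of 17 out of the numerator and denominator: v_17(13/255) = -1. Step 2 — apply |x|_p = p^{-v_p(x)} = 17^{1} = 17.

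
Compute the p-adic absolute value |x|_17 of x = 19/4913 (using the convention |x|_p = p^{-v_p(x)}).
|19/4913|_17 = 4913

Step 1 — compute v_17(x) by factoring powers of 17 out of the numerator and denominator: v_17(19/4913) = -3. Step 2 — apply |x|_p = p^{-v_p(x)} = 17^{3} = 4913.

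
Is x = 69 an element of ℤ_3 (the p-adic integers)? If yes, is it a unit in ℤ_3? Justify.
x ∈ ℤ_3 but not a unit; v_3(x) = 1 > 0

ℤ_3 = {x ∈ ℚ_3 : v_3(x) ≥ 0} and ℤ_3^× = {x ∈ ℤ_3 : v_3(x) = 0}. Here v_3(69) = v_3(num) − v_3(den) = 1; compare against these criteria.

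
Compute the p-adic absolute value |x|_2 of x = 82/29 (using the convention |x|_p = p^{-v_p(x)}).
|82/29|_2 = 1/2

Step 1 — compute v_2(x) by factoring powers of 2 out of the numerator and denominator: v_2(82/29) = 1. Step 2 — apply |x|_p = p^{-v_p(x)} = 2^{-1} = 1/2.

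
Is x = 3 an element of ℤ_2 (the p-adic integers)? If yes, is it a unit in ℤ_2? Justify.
x ∈ ℤ_2^× (unit); v_2(x) = 0

ℤ_2 = {x ∈ ℚ_2 : v_2(x) ≥ 0} and ℤ_2^× = {x ∈ ℤ_2 : v_2(x) = 0}. Here v_2(3) = v_2(num) − v_2(den) = 0; compare against these criteria.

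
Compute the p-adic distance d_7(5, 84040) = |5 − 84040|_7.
d_7(5, 84040) = 1/16807

Step 1 — x − y = 5 − 84040 = -84035. Step 2 — v_7(-84035) = 5 (factor: -84035 = −(7^5 · 5); the sign does not affect v_p). Step 3 — |x − y|_7 = 7^{-5} = 1/16807.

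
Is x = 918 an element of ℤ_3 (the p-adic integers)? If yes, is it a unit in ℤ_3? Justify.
x ∈ ℤ_3 but not a unit; v_3(x) = 3 > 0

ℤ_3 = {x ∈ ℚ_3 : v_3(x) ≥ 0} and ℤ_3^× = {x ∈ ℤ_3 : v_3(x) = 0}. Here v_3(918) = v_3(num) − v_3(den) = 3; compare against these criteria.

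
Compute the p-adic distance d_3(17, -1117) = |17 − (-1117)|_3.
d_3(17, -1117) = 1/81

Step 1 — x − y = 17 − (-1117) = 1134. Step 2 — v_3(1134) = 4 (factor: 1134 = (3^4 · 14); the sign does not affect v_p). Step 3 — |x − y|_3 = 3^{-4} = 1/81.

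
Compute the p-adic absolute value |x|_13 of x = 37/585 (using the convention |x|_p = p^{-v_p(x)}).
|37/585|_13 = 13

Step 1 — compute v_13(x) by factoring powers of 13 out of the numerator and denominator: v_13(37/585) = -1. Step 2 — apply |x|_p = p^{-v_p(x)} = 13^{1} = 13.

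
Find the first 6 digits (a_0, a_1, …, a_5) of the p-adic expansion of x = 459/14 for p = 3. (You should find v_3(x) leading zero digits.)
(a_0, …, a_5) = (0, 0, 0, 1, 2, 0)

v_3(459/14) = 3, so a_0 = ... = a_2 = 0. Factor out: x = 3^3 · u with u = 17/14 a unit in ℤ_3. Expand u iteratively via a_{v+i} = u_i mod 3, u_{i+1} = (u_i − a_{v+i})/3:
  u_0 = 17/14;  a_3 = 1;  u_1 = (u_0 − 1)/3 = 1/14
  u_1 = 1/14;  a_4 = 2;  u_2 = (u_1 − 2)/3 = -9/14
  u_2 = -9/14;  a_5 = 0;  u_3 = (u_2 − 0)/3 = -3/14
Digits: (0, 0, 0, 1, 2, 0).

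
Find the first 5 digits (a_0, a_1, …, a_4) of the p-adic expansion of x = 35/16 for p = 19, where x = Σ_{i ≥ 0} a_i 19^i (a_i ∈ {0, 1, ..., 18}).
(a_0, …, a_4) = (1, 6, 8, 15, 17)

v_19(35/16) = 0 (numerator and denominator both coprime to 19), so x ∈ ℤ_19^×. Compute digits iteratively via a_i = x_i mod 19, x_{i+1} = (x_i − a_i)/19, with x_0 = x:
  x_0 = 35/16;  a_0 = 1;  x_1 = (x_0 − 1)/19 = 1/16
  x_1 = 1/16;  a_1 = 6;  x_2 = (x_1 − 6)/19 = -5/16
  x_2 = -5/16;  a_2 = 8;  x_3 = (x_2 − 8)/19 = -7/16
  x_3 = -7/16;  a_3 = 15;  x_4 = (x_3 − 15)/19 = -13/16
  x_4 = -13/16;  a_4 = 17;  x_5 = (x_4 − 17)/19 = -15/16
Digits: (1, 6, 8, 15, 17).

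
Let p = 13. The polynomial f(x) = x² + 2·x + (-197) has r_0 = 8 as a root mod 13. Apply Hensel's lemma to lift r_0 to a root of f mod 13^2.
r_1 = 99 (mod 169)

Hensel: r_{i+1} = r_i − f(r_i)·(f′(r_i))^{-1} mod 13^{i+2}, f′(x) = 2x + 2. Iterate:
  r_0 = 8 (mod 13)
  r_1 = 99 (mod 169)
Final: r = 99 satisfies f(r) ≡ 0 mod 13^2.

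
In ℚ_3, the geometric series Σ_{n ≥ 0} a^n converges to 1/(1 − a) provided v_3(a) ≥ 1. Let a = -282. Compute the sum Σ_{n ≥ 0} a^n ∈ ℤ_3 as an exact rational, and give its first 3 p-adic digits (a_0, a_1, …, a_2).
Σ a^n = 1/(1 − a) = 1/283;  first 3 digits = (1, 2, 2)

v_3(a) = 1 ≥ 1, so the series converges in ℤ_3 to 1/(1 − a) = 1/(1 − (-282)) = 1/283. Expand this rational in ℤ_3: compute digits iteratively via d_i = x_i mod 3, x_{i+1} = (x_i − d_i)/3. The first 3 digits are (1, 2, 2).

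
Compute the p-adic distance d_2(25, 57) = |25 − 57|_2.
d_2(25, 57) = 1/32

Step 1 — x − y = 25 − 57 = -32. Step 2 — v_2(-32) = 5 (factor: -32 = −(2^5 · 1); the sign does not affect v_p). Step 3 — |x − y|_2 = 2^{-5} = 1/32.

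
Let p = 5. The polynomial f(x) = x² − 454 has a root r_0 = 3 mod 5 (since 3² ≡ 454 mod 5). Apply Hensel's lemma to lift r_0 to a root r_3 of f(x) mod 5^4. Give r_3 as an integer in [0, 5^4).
r_3 = 198 (mod 625)

Hensel's recurrence: r_{i+1} = r_i − f(r_i)·(f′(r_i))^{-1} mod 5^{i+2}, with f′(x) = 2x. Iterate:
  r_0 = 3 (mod 5)
  r_1 = 23 (mod 25)
  r_2 = 73 (mod 125)
  r_3 = 198 (mod 625)
Final: r_3 = 198, and one checks f(r_3) ≡ 0 mod 5^4.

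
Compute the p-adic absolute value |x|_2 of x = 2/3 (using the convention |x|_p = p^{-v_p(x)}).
|2/3|_2 = 1/2

Step 1 — compute v_2(x) by factoring powers of 2 out of the numerator and denominator: v_2(2/3) = 1. Step 2 — apply |x|_p = p^{-v_p(x)} = 2^{-1} = 1/2.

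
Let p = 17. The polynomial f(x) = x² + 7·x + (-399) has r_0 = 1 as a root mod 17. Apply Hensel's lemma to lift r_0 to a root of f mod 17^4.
r_3 = 76212 (mod 83521)

Hensel: r_{i+1} = r_i − f(r_i)·(f′(r_i))^{-1} mod 17^{i+2}, f′(x) = 2x + 7. Iterate:
  r_0 = 1 (mod 17)
  r_1 = 205 (mod 289)
  r_2 = 2517 (mod 4913)
  r_3 = 76212 (mod 83521)
Final: r = 76212 satisfies f(r) ≡ 0 mod 17^4.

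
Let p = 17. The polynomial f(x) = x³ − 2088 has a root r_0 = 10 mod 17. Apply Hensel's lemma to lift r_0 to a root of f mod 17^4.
r_3 = 10329 (mod 83521)

Hensel: r_{i+1} = r_i − f(r_i)/f′(r_i) mod 17^{i+2}, where f′(x) = 3x². Iterate:
  r_0 = 10 (mod 17)
  r_1 = 214 (mod 289)
  r_2 = 503 (mod 4913)
  r_3 = 10329 (mod 83521)
Final: r = 10329 with f(r) ≡ 0 mod 17^4.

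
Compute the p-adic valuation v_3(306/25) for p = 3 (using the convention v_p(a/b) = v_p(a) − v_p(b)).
v_3(306/25) = 2

Factor powers of 3 from the numerator and denominator of the reduced fraction: 306 = 3^2 · 34 and 25 = 3^0 · 25. Apply v_p(a/b) = v_p(a) − v_p(b): v_3(306/25) = 2 − 0 = 2.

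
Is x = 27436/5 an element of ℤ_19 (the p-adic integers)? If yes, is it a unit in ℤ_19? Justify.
x ∈ ℤ_19 but not a unit; v_19(x) = 3 > 0

ℤ_19 = {x ∈ ℚ_19 : v_19(x) ≥ 0} and ℤ_19^× = {x ∈ ℤ_19 : v_19(x) = 0}. Here v_19(27436/5) = v_19(num) − v_19(den) = 3; compare against these criteria.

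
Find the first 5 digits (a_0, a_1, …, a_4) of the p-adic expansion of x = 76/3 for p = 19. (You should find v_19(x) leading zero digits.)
(a_0, …, a_4) = (0, 14, 12, 12, 12)

v_19(76/3) = 1, so a_0 = ... = a_0 = 0. Factor out: x = 19^1 · u with u = 4/3 a unit in ℤ_19. Expand u iteratively via a_{v+i} = u_i mod 19, u_{i+1} = (u_i − a_{v+i})/19:
  u_0 = 4/3;  a_1 = 14;  u_1 = (u_0 − 14)/19 = -2/3
  u_1 = -2/3;  a_2 = 12;  u_2 = (u_1 − 12)/19 = -2/3
  u_2 = -2/3;  a_3 = 12;  u_3 = (u_2 − 12)/19 = -2/3
  u_3 = -2/3;  a_4 = 12;  u_4 = (u_3 − 12)/19 = -2/3
Digits: (0, 14, 12, 12, 12).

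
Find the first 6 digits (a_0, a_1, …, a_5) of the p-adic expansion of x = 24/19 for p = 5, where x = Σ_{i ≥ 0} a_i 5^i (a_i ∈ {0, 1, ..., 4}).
(a_0, …, a_5) = (1, 4, 0, 3, 2, 0)

v_5(24/19) = 0 (numerator and denominator both coprime to 5), so x ∈ ℤ_5^×. Compute digits iteratively via a_i = x_i mod 5, x_{i+1} = (x_i − a_i)/5, with x_0 = x:
  x_0 = 24/19;  a_0 = 1;  x_1 = (x_0 − 1)/5 = 1/19
  x_1 = 1/19;  a_1 = 4;  x_2 = (x_1 − 4)/5 = -15/19
  x_2 = -15/19;  a_2 = 0;  x_3 = (x_2 − 0)/5 = -3/19
  x_3 = -3/19;  a_3 = 3;  x_4 = (x_3 − 3)/5 = -12/19
  x_4 = -12/19;  a_4 = 2;  x_5 = (x_4 − 2)/5 = -10/19
  x_5 = -10/19;  a_5 = 0;  x_6 = (x_5 − 0)/5 = -2/19
Digits: (1, 4, 0, 3, 2, 0).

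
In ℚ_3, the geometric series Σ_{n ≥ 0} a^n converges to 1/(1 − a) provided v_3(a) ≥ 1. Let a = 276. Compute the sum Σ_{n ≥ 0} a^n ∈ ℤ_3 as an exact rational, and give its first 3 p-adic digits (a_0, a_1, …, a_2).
Σ a^n = 1/(1 − a) = -1/275;  first 3 digits = (1, 2, 1)

v_3(a) = 1 ≥ 1, so the series converges in ℤ_3 to 1/(1 − a) = 1/(1 − 276) = -1/275. Expand this rational in ℤ_3: compute digits iteratively via d_i = x_i mod 3, x_{i+1} = (x_i − d_i)/3. The first 3 digits are (1, 2, 1).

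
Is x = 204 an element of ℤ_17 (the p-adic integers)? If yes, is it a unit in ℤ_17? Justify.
x ∈ ℤ_17 but not a unit; v_17(x) = 1 > 0

ℤ_17 = {x ∈ ℚ_17 : v_17(x) ≥ 0} and ℤ_17^× = {x ∈ ℤ_17 : v_17(x) = 0}. Here v_17(204) = v_17(num) − v_17(den) = 1; compare against these criteria.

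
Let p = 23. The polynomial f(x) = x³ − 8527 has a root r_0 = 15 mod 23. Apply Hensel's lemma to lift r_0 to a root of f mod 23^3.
r_2 = 4891 (mod 12167)

Hensel: r_{i+1} = r_i − f(r_i)/f′(r_i) mod 23^{i+2}, where f′(x) = 3x². Iterate:
  r_0 = 15 (mod 23)
  r_1 = 130 (mod 529)
  r_2 = 4891 (mod 12167)
Final: r = 4891 with f(r) ≡ 0 mod 23^3.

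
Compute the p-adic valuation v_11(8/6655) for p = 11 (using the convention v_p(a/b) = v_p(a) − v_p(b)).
v_11(8/6655) = -3

Factor powers of 11 from the numerator and denominator of the reduced fraction: 8 = 11^0 · 8 and 6655 = 11^3 · 5. Apply v_p(a/b) = v_p(a) − v_p(b): v_11(8/6655) = 0 − 3 = -3.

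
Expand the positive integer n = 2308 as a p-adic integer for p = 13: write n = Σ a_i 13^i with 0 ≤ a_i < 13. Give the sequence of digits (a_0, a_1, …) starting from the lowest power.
(a_0, a_1, …) = (7, 8, 0, 1)

Repeated division by 13 gives the digits low-to-high: 2308 = 7 + 8·13^1 + 1·13^3. Digit sequence: (7, 8, 0, 1).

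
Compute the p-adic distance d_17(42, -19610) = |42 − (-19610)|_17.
d_17(42, -19610) = 1/4913

Step 1 — x − y = 42 − (-19610) = 19652. Step 2 — v_17(19652) = 3 (factor: 19652 = (17^3 · 4); the sign does not affect v_p). Step 3 — |x − y|_17 = 17^{-3} = 1/4913.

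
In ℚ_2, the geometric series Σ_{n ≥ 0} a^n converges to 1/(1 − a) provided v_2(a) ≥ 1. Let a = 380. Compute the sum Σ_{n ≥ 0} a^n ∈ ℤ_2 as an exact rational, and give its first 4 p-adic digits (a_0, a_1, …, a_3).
Σ a^n = 1/(1 − a) = -1/379;  first 4 digits = (1, 0, 1, 1)

v_2(a) = 2 ≥ 1, so the series converges in ℤ_2 to 1/(1 − a) = 1/(1 − 380) = -1/379. Expand this rational in ℤ_2: compute digits iteratively via d_i = x_i mod 2, x_{i+1} = (x_i − d_i)/2. The first 4 digits are (1, 0, 1, 1).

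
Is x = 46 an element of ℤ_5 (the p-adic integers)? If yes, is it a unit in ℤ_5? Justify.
x ∈ ℤ_5^× (unit); v_5(x) = 0

ℤ_5 = {x ∈ ℚ_5 : v_5(x) ≥ 0} and ℤ_5^× = {x ∈ ℤ_5 : v_5(x) = 0}. Here v_5(46) = v_5(num) − v_5(den) = 0; compare against these criteria.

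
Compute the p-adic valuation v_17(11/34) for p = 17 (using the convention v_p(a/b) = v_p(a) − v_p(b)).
v_17(11/34) = -1

Factor powers of 17 from the numerator and denominator of the reduced fraction: 11 = 17^0 · 11 and 34 = 17^1 · 2. Apply v_p(a/b) = v_p(a) − v_p(b): v_17(11/34) = 0 − 1 = -1.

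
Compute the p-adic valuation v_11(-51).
v_11(-51) = 0

v_11(n) is the largest exponent k such that 11^k divides n. Factor out: -51 = -11^0 · 51. (Sign doesn't affect v_p.) So v_11(-51) = 0.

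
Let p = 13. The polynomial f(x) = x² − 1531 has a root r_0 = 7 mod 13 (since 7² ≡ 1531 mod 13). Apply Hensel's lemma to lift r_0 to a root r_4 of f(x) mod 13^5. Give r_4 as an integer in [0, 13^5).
r_4 = 61991 (mod 371293)

Hensel's recurrence: r_{i+1} = r_i − f(r_i)·(f′(r_i))^{-1} mod 13^{i+2}, with f′(x) = 2x. Iterate:
  r_0 = 7 (mod 13)
  r_1 = 137 (mod 169)
  r_2 = 475 (mod 2197)
  r_3 = 4869 (mod 28561)
  r_4 = 61991 (mod 371293)
Final: r_4 = 61991, and one checks f(r_4) ≡ 0 mod 13^5.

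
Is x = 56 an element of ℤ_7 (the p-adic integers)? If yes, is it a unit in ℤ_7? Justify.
x ∈ ℤ_7 but not a unit; v_7(x) = 1 > 0

ℤ_7 = {x ∈ ℚ_7 : v_7(x) ≥ 0} and ℤ_7^× = {x ∈ ℤ_7 : v_7(x) = 0}. Here v_7(56) = v_7(num) − v_7(den) = 1; compare against these criteria.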